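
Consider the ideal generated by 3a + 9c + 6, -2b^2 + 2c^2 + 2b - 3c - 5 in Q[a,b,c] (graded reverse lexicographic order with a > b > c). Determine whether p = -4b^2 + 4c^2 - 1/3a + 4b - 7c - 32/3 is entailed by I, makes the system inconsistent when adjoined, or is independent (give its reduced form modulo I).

First compute the reduced Gröbner basis of I by Buchberger's algorithm.
f_1 = 3a + 9c + 6, LT = a.
f_2 = -2b^2 + 2c^2 + 2b - 3c - 5, LT = b^2.

The S-polynomials (S(f_1,f_2)) all reduce to 0 modulo the current basis, so we have a Gröbner basis.
Inter-reduce: drop elements whose leading term is divisible by another's, tail-reduce, and make monic.
Reduced Gröbner basis: {b^2 - c^2 - b + 3/2c + 5/2, a + 3c + 2}.
Label its elements g_1 = b^2 - c^2 - b + 3/2c + 5/2, g_2 = a + 3c + 2.

Reduce p = -4b^2 + 4c^2 - 1/3a + 4b - 7c - 32/3 modulo G:
  leading term b^2: subtract (-4)·g_1 from -4b^2 + 4c^2 - 1/3a + 4b - 7c - 32/3 → -1/3a - c - 2/3
  leading term a: subtract (-1/3)·g_2 from -1/3a - c - 2/3 → 0
  normal form = 0.
Since the normal form is 0, p ∈ I.

-4b^2 + 4c^2 - 1/3a + 4b - 7c - 32/3 lies in I (it reduces to 0).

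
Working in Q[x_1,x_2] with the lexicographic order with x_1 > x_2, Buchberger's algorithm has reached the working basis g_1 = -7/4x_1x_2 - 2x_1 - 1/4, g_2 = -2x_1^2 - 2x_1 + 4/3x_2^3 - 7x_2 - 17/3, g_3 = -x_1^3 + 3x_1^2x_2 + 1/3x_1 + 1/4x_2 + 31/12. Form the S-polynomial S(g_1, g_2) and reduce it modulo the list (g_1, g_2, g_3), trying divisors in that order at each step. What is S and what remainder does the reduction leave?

lcm(LM(g_1), LM(g_2)) = x_1^2x_2.
S = (lcm/LT(g_1))·g_1 − (lcm/LT(g_2))·g_2 = 8/7x_1^2 - x_1x_2 + 1/7x_1 + 2/3x_2^4 - 7/2x_2^2 - 17/6x_2.
Reduce S modulo (g_1, g_2, g_3) in that order:
  leading term x_1^2: subtract (-4/7)·g_2 from 8/7x_1^2 - x_1x_2 + 1/7x_1 + 2/3x_2^4 - 7/2x_2^2 - 17/6x_2 → -x_1x_2 - x_1 + 2/3x_2^4 + 16/21x_2^3 - 7/2x_2^2 - 41/6x_2 - 68/21
  leading term x_1x_2: subtract (4/7)·g_1 from -x_1x_2 - x_1 + 2/3x_2^4 + 16/21x_2^3 - 7/2x_2^2 - 41/6x_2 - 68/21 → 1/7x_1 + 2/3x_2^4 + 16/21x_2^3 - 7/2x_2^2 - 41/6x_2 - 65/21
  leading term x_1: no divisor's leading term divides it; move 1/7x_1 to the remainder.
  leading term x_2^4: no divisor's leading term divides it; move 2/3x_2^4 to the remainder.
  leading term x_2^3: no divisor's leading term divides it; move 16/21x_2^3 to the remainder.
  leading term x_2^2: no divisor's leading term divides it; move -7/2x_2^2 to the remainder.
  leading term x_2: no divisor's leading term divides it; move -41/6x_2 to the remainder.
  leading term 1: no divisor's leading term divides it; move -65/21 to the remainder.
The remainder 1/7x_1 + 2/3x_2^4 + 16/21x_2^3 - 7/2x_2^2 - 41/6x_2 - 65/21 is nonzero, so it would be added as the next basis element.
This is the inner loop of Buchberger's algorithm — each nonzero remainder becomes a new basis element.

S(g_1, g_2) = 8/7x_1^2 - x_1x_2 + 1/7x_1 + 2/3x_2^4 - 7/2x_2^2 - 17/6x_2; remainder on division = 1/7x_1 + 2/3x_2^4 + 16/21x_2^3 - 7/2x_2^2 - 41/6x_2 - 65/21.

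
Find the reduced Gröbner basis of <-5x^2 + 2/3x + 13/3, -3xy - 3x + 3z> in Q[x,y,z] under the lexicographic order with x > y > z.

f_1 = -5x^2 + 2/3x + 13/3, LT = x^2.
f_2 = -3xy - 3x + 3z, LT = xy.

S(f_1,f_2): lcm = x^2y. S = -x^2 - 2/15xy + xz - 13/15y.
  leading term x^2: subtract (1/5)·f_1 from -x^2 - 2/15xy + xz - 13/15y → -2/15xy + xz - 2/15x - 13/15y - 13/15
  leading term xy: subtract (2/45)·f_2 from -2/15xy + xz - 2/15x - 13/15y - 13/15 → xz - 13/15y - 2/15z - 13/15
  leading term xz: no divisor's leading term divides it; move xz to the remainder.
  leading term y: no divisor's leading term divides it; move -13/15y to the remainder.
  leading term z: no divisor's leading term divides it; move -2/15z to the remainder.
  leading term 1: no divisor's leading term divides it; move -13/15 to the remainder.
  remainder xz - 13/15y - 2/15z - 13/15 ≠ 0; add g_3 = xz - 13/15y - 2/15z - 13/15 to the basis.

S(f_2,g_3): lcm = xyz. S = xz + 13/15y^2 + 2/15yz + 13/15y - z^2.
  leading term xz: subtract (1)·g_3 from xz + 13/15y^2 + 2/15yz + 13/15y - z^2 → 13/15y^2 + 2/15yz + 26/15y - z^2 + 2/15z + 13/15
  leading term y^2: no divisor's leading term divides it; move 13/15y^2 to the remainder.
  leading term yz: no divisor's leading term divides it; move 2/15yz to the remainder.
  leading term y: no divisor's leading term divides it; move 26/15y to the remainder.
  leading term z^2: no divisor's leading term divides it; move -z^2 to the remainder.
  leading term z: no divisor's leading term divides it; move 2/15z to the remainder.
  leading term 1: no divisor's leading term divides it; move 13/15 to the remainder.
  remainder 13/15y^2 + 2/15yz + 26/15y - z^2 + 2/15z + 13/15 ≠ 0; add g_4 = 13/15y^2 + 2/15yz + 26/15y - z^2 + 2/15z + 13/15 to the basis.

The other S-polynomials (S(f_1,g_3), S(f_1,g_4), S(f_2,g_4), S(g_3,g_4)) all reduce to 0 modulo the current basis, so we have a Gröbner basis.

G = {x^2 - 2/15x - 13/15, xy + x - z, xz - 13/15y - 2/15z - 13/15, y^2 + 2/13yz + 2y - 15/13z^2 + 2/13z + 1}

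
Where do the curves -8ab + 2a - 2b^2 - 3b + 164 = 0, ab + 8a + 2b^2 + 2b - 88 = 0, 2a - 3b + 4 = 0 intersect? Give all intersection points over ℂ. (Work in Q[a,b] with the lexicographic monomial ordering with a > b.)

{(4, 4)}

Compute a lex Gröbner basis by Buchberger's algorithm.
f_1 = -8ab + 2a - 2b^2 - 3b + 164, LT = ab.
f_2 = ab + 8a + 2b^2 + 2b - 88, LT = ab.
f_3 = 2a - 3b + 4, LT = a.

S(f_1,f_2): lcm = ab. S = -33/4a - 7/4b^2 - 13/8b + 135/2.
  leading term a: subtract (-33/8)·f_3 from -33/4a - 7/4b^2 - 13/8b + 135/2 → -7/4b^2 - 14b + 84
  leading term b^2: no divisor's leading term divides it; move -7/4b^2 to the remainder.
  leading term b: no divisor's leading term divides it; move -14b to the remainder.
  leading term 1: no divisor's leading term divides it; move 84 to the remainder.
  remainder -7/4b^2 - 14b + 84 ≠ 0; add h_4 = -7/4b^2 - 14b + 84 to the basis.

S(f_1,f_3): lcm = ab. S = -1/4a + 7/4b^2 - 13/8b - 41/2.
  leading term a: subtract (-1/8)·f_3 from -1/4a + 7/4b^2 - 13/8b - 41/2 → 7/4b^2 - 2b - 20
  leading term b^2: subtract (-1)·h_4 from 7/4b^2 - 2b - 20 → -16b + 64
  leading term b: no divisor's leading term divides it; move -16b to the remainder.
  leading term 1: no divisor's leading term divides it; move 64 to the remainder.
  remainder -16b + 64 ≠ 0; add h_5 = -16b + 64 to the basis.

The other S-polynomials (S(f_2,f_3), S(f_1,h_4), S(f_2,h_4), S(f_3,h_4), S(f_1,h_5), S(f_2,h_5), S(f_3,h_5), S(h_4,h_5)) all reduce to 0 modulo the current basis, so we have a Gröbner basis.
Inter-reduce: drop elements whose leading term is divisible by another's, tail-reduce, and make monic.
Reduced Gröbner basis: {a - 4, b - 4}.

The lex basis is triangular: the last element involves only b. Solving b - 4 = 0 gives b ∈ {4}; substituting each value into the earlier elements determines the remaining variables.
  b = 4: the earlier basis element becomes a - 4 = 0, giving a = 4 — point (4, 4).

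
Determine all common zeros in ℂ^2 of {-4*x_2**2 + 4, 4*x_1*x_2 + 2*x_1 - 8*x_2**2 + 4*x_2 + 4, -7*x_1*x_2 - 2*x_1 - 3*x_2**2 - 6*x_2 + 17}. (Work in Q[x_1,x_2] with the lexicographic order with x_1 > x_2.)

{(-4, -1)}

Compute a lex Gröbner basis by Buchberger's algorithm.
f_1 = -4*x_2**2 + 4, LT = x_2**2.
f_2 = 4*x_1*x_2 + 2*x_1 - 8*x_2**2 + 4*x_2 + 4, LT = x_1*x_2.
f_3 = -7*x_1*x_2 - 2*x_1 - 3*x_2**2 - 6*x_2 + 17, LT = x_1*x_2.

S(f_1,f_2): lcm = x_1*x_2**2. S = -1/2*x_1*x_2 - x_1 + 2*x_2**3 - x_2**2 - x_2.
  leading term x_1*x_2: subtract (-1/8)·f_2 from -1/2*x_1*x_2 - x_1 + 2*x_2**3 - x_2**2 - x_2 → -3/4*x_1 + 2*x_2**3 - 2*x_2**2 - 1/2*x_2 + 1/2
  leading term x_1: no divisor's leading term divides it; move -3/4*x_1 to the remainder.
  leading term x_2**3: subtract (-1/2*x_2)·f_1 from 2*x_2**3 - 2*x_2**2 - 1/2*x_2 + 1/2 → -2*x_2**2 + 3/2*x_2 + 1/2
  leading term x_2**2: subtract (1/2)·f_1 from -2*x_2**2 + 3/2*x_2 + 1/2 → 3/2*x_2 - 3/2
  leading term x_2: no divisor's leading term divides it; move 3/2*x_2 to the remainder.
  leading term 1: no divisor's leading term divides it; move -3/2 to the remainder.
  remainder -3/4*x_1 + 3/2*x_2 - 3/2 ≠ 0; add h_4 = -3/4*x_1 + 3/2*x_2 - 3/2 to the basis.

S(f_1,f_3): lcm = x_1*x_2**2. S = -2/7*x_1*x_2 - x_1 - 3/7*x_2**3 - 6/7*x_2**2 + 17/7*x_2.
  leading term x_1*x_2: subtract (-1/14)·f_2 from -2/7*x_1*x_2 - x_1 - 3/7*x_2**3 - 6/7*x_2**2 + 17/7*x_2 → -6/7*x_1 - 3/7*x_2**3 - 10/7*x_2**2 + 19/7*x_2 + 2/7
  leading term x_1: subtract (8/7)·h_4 from -6/7*x_1 - 3/7*x_2**3 - 10/7*x_2**2 + 19/7*x_2 + 2/7 → -3/7*x_2**3 - 10/7*x_2**2 + x_2 + 2
  leading term x_2**3: subtract (3/28*x_2)·f_1 from -3/7*x_2**3 - 10/7*x_2**2 + x_2 + 2 → -10/7*x_2**2 + 4/7*x_2 + 2
  leading term x_2**2: subtract (5/14)·f_1 from -10/7*x_2**2 + 4/7*x_2 + 2 → 4/7*x_2 + 4/7
  leading term x_2: no divisor's leading term divides it; move 4/7*x_2 to the remainder.
  leading term 1: no divisor's leading term divides it; move 4/7 to the remainder.
  remainder 4/7*x_2 + 4/7 ≠ 0; add h_5 = 4/7*x_2 + 4/7 to the basis.

The other S-polynomials (S(f_2,f_3), S(f_1,h_4), S(f_2,h_4), S(f_3,h_4), S(f_1,h_5), S(f_2,h_5), S(f_3,h_5), S(h_4,h_5)) all reduce to 0 modulo the current basis, so we have a Gröbner basis.
Inter-reduce: drop elements whose leading term is divisible by another's, tail-reduce, and make monic.
Reduced Gröbner basis: {x_1 + 4, x_2 + 1}.

Since the basis is lex-ordered, x_2 + 1 is univariate in x_2. Its roots are {-1}. Back-substituting each root into the other basis elements fixes the other coordinates.
  x_2 = -1: the earlier basis element becomes x_1 + 4 = 0, giving x_1 = -4 — point (-4, -1).
Check: every point annihilates each of the original generators.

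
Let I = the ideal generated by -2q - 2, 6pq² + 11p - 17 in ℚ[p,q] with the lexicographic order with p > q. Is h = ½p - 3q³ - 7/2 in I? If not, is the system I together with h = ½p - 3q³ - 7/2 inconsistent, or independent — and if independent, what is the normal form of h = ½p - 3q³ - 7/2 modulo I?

½p - 3q³ - 7/2 lies in I (it reduces to 0).

First compute the reduced Gröbner basis of I by Buchberger's algorithm.
f_1 = -2q - 2, LT = q.
f_2 = 6pq² + 11p - 17, LT = pq².

S(f_1,f_2): lcm = pq². S = pq - 11/6p + 17/6.
  leading term pq: subtract (-½p)·f_1 from pq - 11/6p + 17/6 → -17/6p + 17/6
  leading term p: no divisor's leading term divides it; move -17/6p to the remainder.
  leading term 1: no divisor's leading term divides it; move 17/6 to the remainder.
  remainder -17/6p + 17/6 ≠ 0; add k_3 = -17/6p + 17/6 to the basis.

S(f_1,k_3): leading monomials are coprime, so the S-polynomial reduces to 0 (Buchberger's first criterion).
S(f_2,k_3): lcm = pq². S = 11/6p + q² - 17/6.
  leading term p: subtract (-11/17)·k_3 from 11/6p + q² - 17/6 → q² - 1
  leading term q²: subtract (-½q)·f_1 from q² - 1 → -q - 1
  leading term q: subtract (½)·f_1 from -q - 1 → 0
  remainder 0.

Every S-polynomial of the final basis reduces to 0, so we have a Gröbner basis.
Inter-reduce: drop elements whose leading term is divisible by another's, tail-reduce, and make monic.
Reduced Gröbner basis: {p - 1, q + 1}.
Label its elements g_1 = p - 1, g_2 = q + 1.

Reduce h = ½p - 3q³ - 7/2 modulo G:
  leading term p: subtract (½)·g_1 from ½p - 3q³ - 7/2 → -3q³ - 3
  leading term q³: subtract (-3q²)·g_2 from -3q³ - 3 → 3q² - 3
  leading term q²: subtract (3q)·g_2 from 3q² - 3 → -3q - 3
  leading term q: subtract (-3)·g_2 from -3q - 3 → 0
  normal form = 0.
Since the normal form is 0, h ∈ I.

Ideal membership is decidable via reduction modulo a Gröbner basis.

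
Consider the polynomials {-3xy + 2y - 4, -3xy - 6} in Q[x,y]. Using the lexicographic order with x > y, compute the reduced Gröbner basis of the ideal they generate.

G = {x - 2, y + 1}

f_1 = -3xy + 2y - 4, LT = xy.
f_2 = -3xy - 6, LT = xy.

S(f_1,f_2): lcm = xy. S = -2/3y - 2/3.
  leading term y: no divisor's leading term divides it; move -2/3y to the remainder.
  leading term 1: no divisor's leading term divides it; move -2/3 to the remainder.
  remainder -2/3y - 2/3 ≠ 0; add g_3 = -2/3y - 2/3 to the basis.

S(f_1,g_3): lcm = xy. S = -x - 2/3y + 4/3.
  leading term x: no divisor's leading term divides it; move -x to the remainder.
  leading term y: subtract (1)·g_3 from -2/3y + 4/3 → 2
  leading term 1: no divisor's leading term divides it; move 2 to the remainder.
  remainder -x + 2 ≠ 0; add g_4 = -x + 2 to the basis.

The other S-polynomials (S(f_2,g_3), S(f_1,g_4), S(f_2,g_4), S(g_3,g_4)) all reduce to 0 modulo the current basis, so we have a Gröbner basis.
Inter-reduce: drop elements whose leading term is divisible by another's, tail-reduce, and make monic.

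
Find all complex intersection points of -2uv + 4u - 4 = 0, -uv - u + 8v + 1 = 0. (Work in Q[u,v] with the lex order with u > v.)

Compute a lex Gröbner basis by Buchberger's algorithm.
f_1 = -2uv + 4u - 4, LT = uv.
f_2 = -uv - u + 8v + 1, LT = uv.

S(f_1,f_2): lcm = uv. S = -3u + 8v + 3.
  reduce S modulo (f_1, f_2):
  remainder -3u + 8v + 3 ≠ 0; add h_3 = -3u + 8v + 3 to the basis.

S(f_1,h_3): lcm = uv. S = -2u + 8/3v^2 + v + 2.
  reduce S modulo (f_1, f_2, h_3):
  remainder 8/3v^2 - 13/3v ≠ 0; add h_4 = 8/3v^2 - 13/3v to the basis.

The other S-polynomials (S(f_2,h_3), S(f_1,h_4), S(f_2,h_4), S(h_3,h_4)) all reduce to 0 modulo the current basis, so we have a Gröbner basis.
Inter-reduce: drop elements whose leading term is divisible by another's, tail-reduce, and make monic.
Reduced Gröbner basis: {u - 8/3v - 1, v^2 - 13/8v}.

The lex basis is triangular: the last element involves only v. Solving v^2 - 13/8v = 0 gives v ∈ {0, 13/8}; substituting each value into the earlier elements determines the remaining variables.
  v = 0: the earlier basis element becomes u - 1 = 0, giving u = 1 — point (1, 0).
  v = 13/8: the earlier basis element becomes u - 16/3 = 0, giving u = 16/3 — point (16/3, 13/8).

{(1, 0), (16/3, 13/8)}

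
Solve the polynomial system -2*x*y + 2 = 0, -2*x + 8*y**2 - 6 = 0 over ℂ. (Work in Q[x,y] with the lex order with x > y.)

{(-2, -1/2), (1, 1)}

Compute a lex Gröbner basis by Buchberger's algorithm.
f_1 = -2*x*y + 2, LT = x*y.
f_2 = -2*x + 8*y**2 - 6, LT = x.

S(f_1,f_2): lcm = x*y. S = 4*y**3 - 3*y - 1.
  reduce S modulo (f_1, f_2):
  remainder 4*y**3 - 3*y - 1 ≠ 0; add h_3 = 4*y**3 - 3*y - 1 to the basis.

The other S-polynomials (S(f_1,h_3), S(f_2,h_3)) all reduce to 0 modulo the current basis, so we have a Gröbner basis.
Inter-reduce: drop elements whose leading term is divisible by another's, tail-reduce, and make monic.
Reduced Gröbner basis: {x - 4*y**2 + 3, y**3 - 3/4*y - 1/4}.

From the last basis element, y**3 - 3/4*y - 1/4 = 0, so y takes values in {-1/2, 1}. Each choice, substituted upward through the basis, yields the corresponding point(s) of the solution set.
  y = -1/2: the earlier basis element becomes x + 2 = 0, giving x = -2 — point (-2, -1/2).
  y = 1: the earlier basis element becomes x - 1 = 0, giving x = 1 — point (1, 1).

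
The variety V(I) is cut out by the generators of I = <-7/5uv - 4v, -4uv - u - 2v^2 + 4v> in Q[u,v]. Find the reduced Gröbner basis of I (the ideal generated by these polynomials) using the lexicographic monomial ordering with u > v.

f_1 = -7/5uv - 4v, LT = uv.
f_2 = -4uv - u - 2v^2 + 4v, LT = uv.

S(f_1,f_2): lcm = uv. S = -1/4u - 1/2v^2 + 27/7v.
  leading term u: no divisor's leading term divides it; move -1/4u to the remainder.
  leading term v^2: no divisor's leading term divides it; move -1/2v^2 to the remainder.
  leading term v: no divisor's leading term divides it; move 27/7v to the remainder.
  remainder -1/4u - 1/2v^2 + 27/7v ≠ 0; add g_3 = -1/4u - 1/2v^2 + 27/7v to the basis.

S(f_1,g_3): lcm = uv. S = -2v^3 + 108/7v^2 + 20/7v.
  leading term v^3: no divisor's leading term divides it; move -2v^3 to the remainder.
  leading term v^2: no divisor's leading term divides it; move 108/7v^2 to the remainder.
  leading term v: no divisor's leading term divides it; move 20/7v to the remainder.
  remainder -2v^3 + 108/7v^2 + 20/7v ≠ 0; add g_4 = -2v^3 + 108/7v^2 + 20/7v to the basis.

The other S-polynomials (S(f_2,g_3), S(f_1,g_4), S(f_2,g_4), S(g_3,g_4)) all reduce to 0 modulo the current basis, so we have a Gröbner basis.
Inter-reduce: drop elements whose leading term is divisible by another's, tail-reduce, and make monic.

G = {u + 2v^2 - 108/7v, v^3 - 54/7v^2 - 10/7v}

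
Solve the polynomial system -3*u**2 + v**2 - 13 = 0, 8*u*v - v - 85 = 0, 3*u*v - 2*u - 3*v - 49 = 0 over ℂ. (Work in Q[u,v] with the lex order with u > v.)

Compute a lex Gröbner basis by Buchberger's algorithm.
f_1 = -3*u**2 + v**2 - 13, LT = u**2.
f_2 = 8*u*v - v - 85, LT = u*v.
f_3 = 3*u*v - 2*u - 3*v - 49, LT = u*v.

S(f_1,f_2): lcm = u**2*v. S = 1/8*u*v + 85/8*u - 1/3*v**3 + 13/3*v.
  leading term u*v: subtract (1/64)·f_2 from 1/8*u*v + 85/8*u - 1/3*v**3 + 13/3*v → 85/8*u - 1/3*v**3 + 835/192*v + 85/64
  leading term u: no divisor's leading term divides it; move 85/8*u to the remainder.
  leading term v**3: no divisor's leading term divides it; move -1/3*v**3 to the remainder.
  leading term v: no divisor's leading term divides it; move 835/192*v to the remainder.
  leading term 1: no divisor's leading term divides it; move 85/64 to the remainder.
  remainder 85/8*u - 1/3*v**3 + 835/192*v + 85/64 ≠ 0; add h_4 = 85/8*u - 1/3*v**3 + 835/192*v + 85/64 to the basis.

S(f_1,f_3): lcm = u**2*v. S = 2/3*u**2 + u*v + 49/3*u - 1/3*v**3 + 13/3*v.
  leading term u**2: subtract (-2/9)·f_1 from 2/3*u**2 + u*v + 49/3*u - 1/3*v**3 + 13/3*v → u*v + 49/3*u - 1/3*v**3 + 2/9*v**2 + 13/3*v - 26/9
  leading term u*v: subtract (1/8)·f_2 from u*v + 49/3*u - 1/3*v**3 + 2/9*v**2 + 13/3*v - 26/9 → 49/3*u - 1/3*v**3 + 2/9*v**2 + 107/24*v + 557/72
  leading term u: subtract (392/255)·h_4 from 49/3*u - 1/3*v**3 + 2/9*v**2 + 107/24*v + 557/72 → 137/765*v**3 + 2/9*v**2 - 1363/612*v + 205/36
  leading term v**3: no divisor's leading term divides it; move 137/765*v**3 to the remainder.
  leading term v**2: no divisor's leading term divides it; move 2/9*v**2 to the remainder.
  leading term v: no divisor's leading term divides it; move -1363/612*v to the remainder.
  leading term 1: no divisor's leading term divides it; move 205/36 to the remainder.
  remainder 137/765*v**3 + 2/9*v**2 - 1363/612*v + 205/36 ≠ 0; add h_5 = 137/765*v**3 + 2/9*v**2 - 1363/612*v + 205/36 to the basis.

S(f_2,f_3): lcm = u*v. S = 2/3*u + 7/8*v + 137/24.
  leading term u: subtract (16/255)·h_4 from 2/3*u + 7/8*v + 137/24 → 16/765*v**3 + 737/1224*v + 45/8
  leading term v**3: subtract (16/137)·h_5 from 16/765*v**3 + 737/1224*v + 45/8 → -32/1233*v**2 + 945/1096*v + 48925/9864
  leading term v**2: no divisor's leading term divides it; move -32/1233*v**2 to the remainder.
  leading term v: no divisor's leading term divides it; move 945/1096*v to the remainder.
  leading term 1: no divisor's leading term divides it; move 48925/9864 to the remainder.
  remainder -32/1233*v**2 + 945/1096*v + 48925/9864 ≠ 0; add h_6 = -32/1233*v**2 + 945/1096*v + 48925/9864 to the basis.

S(f_2,h_4): lcm = u*v. S = 8/255*v**4 - 167/408*v**2 - 1/4*v - 85/8.
  leading term v**4: subtract (24/137*v)·h_5 from 8/255*v**4 - 167/408*v**2 - 1/4*v - 85/8 → -16/411*v**3 - 21/1096*v**2 - 2051/1644*v - 85/8
  leading term v**3: subtract (-4080/18769)·h_5 from -16/411*v**3 - 21/1096*v**2 - 2051/1644*v - 85/8 → 13129/450456*v**2 - 130009/75076*v - 4228495/450456
  leading term v**2: subtract (-39387/35072)·h_6 from 13129/450456*v**2 - 130009/75076*v - 4228495/450456 → -214189/280576*v - 1070945/280576
  leading term v: no divisor's leading term divides it; move -214189/280576*v to the remainder.
  leading term 1: no divisor's leading term divides it; move -1070945/280576 to the remainder.
  remainder -214189/280576*v - 1070945/280576 ≠ 0; add h_7 = -214189/280576*v - 1070945/280576 to the basis.

The other S-polynomials (S(f_1,h_4), S(f_3,h_4), S(f_1,h_5), S(f_2,h_5), S(f_3,h_5), S(h_4,h_5), S(f_1,h_6), S(f_2,h_6), S(f_3,h_6), S(h_4,h_6), S(h_5,h_6), S(f_1,h_7), S(f_2,h_7), S(f_3,h_7), S(h_4,h_7), S(h_5,h_7), S(h_6,h_7)) all reduce to 0 modulo the current basis, so we have a Gröbner basis.
Inter-reduce: drop elements whose leading term is divisible by another's, tail-reduce, and make monic.
Reduced Gröbner basis: {u + 2, v + 5}.

Elimination: the polynomial v + 5 lies in the elimination ideal for v, so v ∈ {-5}. For each such v, the remaining basis elements (now univariate) give the rest of the solution.
  v = -5: the earlier basis element becomes u + 2 = 0, giving u = -2 — point (-2, -5).
Check: every point annihilates each of the original generators.
Zero-dimensionality of the ideal guarantees finitely many solutions over ℂ.

{(-2, -5)}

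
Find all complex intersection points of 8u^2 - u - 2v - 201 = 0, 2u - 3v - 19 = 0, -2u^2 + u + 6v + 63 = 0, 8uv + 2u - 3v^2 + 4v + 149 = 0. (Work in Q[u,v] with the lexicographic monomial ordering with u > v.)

{(5, -3)}

Compute a lex Gröbner basis by Buchberger's algorithm.
f_1 = 8u^2 - u - 2v - 201, LT = u^2.
f_2 = 2u - 3v - 19, LT = u.
f_3 = -2u^2 + u + 6v + 63, LT = u^2.
f_4 = 8uv + 2u - 3v^2 + 4v + 149, LT = uv.

S(f_1,f_2): lcm = u^2. S = 3/2uv + 75/8u - 1/4v - 201/8.
  leading term uv: subtract (3/4v)·f_2 from 3/2uv + 75/8u - 1/4v - 201/8 → 75/8u + 9/4v^2 + 14v - 201/8
  leading term u: subtract (75/16)·f_2 from 75/8u + 9/4v^2 + 14v - 201/8 → 9/4v^2 + 449/16v + 1023/16
  leading term v^2: no divisor's leading term divides it; move 9/4v^2 to the remainder.
  leading term v: no divisor's leading term divides it; move 449/16v to the remainder.
  leading term 1: no divisor's leading term divides it; move 1023/16 to the remainder.
  remainder 9/4v^2 + 449/16v + 1023/16 ≠ 0; add h_5 = 9/4v^2 + 449/16v + 1023/16 to the basis.

S(f_1,f_3): lcm = u^2. S = 3/8u + 11/4v + 51/8.
  leading term u: subtract (3/16)·f_2 from 3/8u + 11/4v + 51/8 → 53/16v + 159/16
  leading term v: no divisor's leading term divides it; move 53/16v to the remainder.
  leading term 1: no divisor's leading term divides it; move 159/16 to the remainder.
  remainder 53/16v + 159/16 ≠ 0; add h_6 = 53/16v + 159/16 to the basis.

The other S-polynomials (S(f_1,f_4), S(f_2,f_3), S(f_2,f_4), S(f_3,f_4), S(f_1,h_5), S(f_2,h_5), S(f_3,h_5), S(f_4,h_5), S(f_1,h_6), S(f_2,h_6), S(f_3,h_6), S(f_4,h_6), S(h_5,h_6)) all reduce to 0 modulo the current basis, so we have a Gröbner basis.
Inter-reduce: drop elements whose leading term is divisible by another's, tail-reduce, and make monic.
Reduced Gröbner basis: {u - 5, v + 3}.

The lex basis is triangular: the last element involves only v. Solving v + 3 = 0 gives v ∈ {-3}; substituting each value into the earlier elements determines the remaining variables.
  v = -3: the earlier basis element becomes u - 5 = 0, giving u = 5 — point (5, -3).
Each listed point satisfies every original equation (direct substitution).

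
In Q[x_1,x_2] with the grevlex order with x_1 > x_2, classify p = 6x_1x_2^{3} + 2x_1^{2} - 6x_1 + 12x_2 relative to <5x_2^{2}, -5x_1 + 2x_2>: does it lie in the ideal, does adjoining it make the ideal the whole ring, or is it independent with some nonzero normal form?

First compute the reduced Gröbner basis of I by Buchberger's algorithm.
f_1 = 5x_2^{2}, LT = x_2^{2}.
f_2 = -5x_1 + 2x_2, LT = x_1.

S(f_1,f_2): leading monomials are coprime, so the S-polynomial reduces to 0 (Buchberger's first criterion).
Every S-polynomial of the final basis reduces to 0, so we have a Gröbner basis.
Inter-reduce: drop elements whose leading term is divisible by another's, tail-reduce, and make monic.
Reduced Gröbner basis: {x_2^{2}, x_1 - \tfrac{2}{5}x_2}.
Label its elements g_1 = x_2^{2}, g_2 = x_1 - \tfrac{2}{5}x_2.

Reduce p = 6x_1x_2^{3} + 2x_1^{2} - 6x_1 + 12x_2 modulo G:
  leading term x_1x_2^{3}: subtract (6x_1x_2)·g_1 from 6x_1x_2^{3} + 2x_1^{2} - 6x_1 + 12x_2 → 2x_1^{2} - 6x_1 + 12x_2
  leading term x_1^{2}: subtract (2x_1)·g_2 from 2x_1^{2} - 6x_1 + 12x_2 → \tfrac{4}{5}x_1x_2 - 6x_1 + 12x_2
  leading term x_1x_2: subtract (\tfrac{4}{5}x_2)·g_2 from \tfrac{4}{5}x_1x_2 - 6x_1 + 12x_2 → \tfrac{8}{25}x_2^{2} - 6x_1 + 12x_2
  leading term x_2^{2}: subtract (\tfrac{8}{25})·g_1 from \tfrac{8}{25}x_2^{2} - 6x_1 + 12x_2 → -6x_1 + 12x_2
  leading term x_1: subtract (-6)·g_2 from -6x_1 + 12x_2 → \tfrac{48}{5}x_2
  leading term x_2: no divisor's leading term divides it; move \tfrac{48}{5}x_2 to the remainder.
  normal form = \tfrac{48}{5}x_2.
The normal form is nonzero, so p ∉ I. Since p minus its normal form lies in I, I + (p) = I + (r) where r = \tfrac{48}{5}x_2; decide whether this ideal is the whole ring.
Run Buchberger on G together with r (pairs among the g_i already reduce to 0 since G is a Gröbner basis):
g_1 = x_2^{2}, LT = x_2^{2}.
g_2 = x_1 - \tfrac{2}{5}x_2, LT = x_1.
r = \tfrac{48}{5}x_2, LT = x_2.

S(g_1,g_2): leading monomials are coprime, so the S-polynomial reduces to 0 (Buchberger's first criterion).
S(g_1,r): lcm = x_2^{2}. S = 0.
  remainder 0.

S(g_2,r): leading monomials are coprime, so the S-polynomial reduces to 0 (Buchberger's first criterion).
Every S-polynomial of the final basis reduces to 0, so we have a Gröbner basis.
Inter-reduce: drop elements whose leading term is divisible by another's, tail-reduce, and make monic.
Reduced Gröbner basis: {x_1, x_2}.
The reduced Gröbner basis of I + (p) is {x_1, x_2} ≠ {1}, a proper ideal, so the enlarged system stays consistent: p is independent of I, with normal form \tfrac{48}{5}x_2.

The remainder on division by a Gröbner basis is unique — it is the normal form.

6x_1x_2^{3} + 2x_1^{2} - 6x_1 + 12x_2 is independent of I; its normal form modulo I is \tfrac{48}{5}x_2.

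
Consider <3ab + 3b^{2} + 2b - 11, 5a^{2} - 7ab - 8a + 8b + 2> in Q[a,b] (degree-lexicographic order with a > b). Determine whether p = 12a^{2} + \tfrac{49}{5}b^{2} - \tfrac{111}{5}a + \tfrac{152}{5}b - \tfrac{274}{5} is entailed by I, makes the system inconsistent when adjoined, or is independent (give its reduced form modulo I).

Adjoining 12a^{2} + \tfrac{49}{5}b^{2} - \tfrac{111}{5}a + \tfrac{152}{5}b - \tfrac{274}{5} makes the ideal the whole ring: the system is inconsistent.

First compute the reduced Gröbner basis of I by Buchberger's algorithm.
f_1 = 3ab + 3b^{2} + 2b - 11, LT = ab.
f_2 = 5a^{2} - 7ab - 8a + 8b + 2, LT = a^{2}.

S(f_1,f_2): lcm = a^{2}b. S = \tfrac{12}{5}ab^{2} + \tfrac{34}{15}ab - \tfrac{8}{5}b^{2} - \tfrac{11}{3}a - \tfrac{2}{5}b.
  leading term ab^{2}: subtract (\tfrac{4}{5}b)·f_1 from \tfrac{12}{5}ab^{2} + \tfrac{34}{15}ab - \tfrac{8}{5}b^{2} - \tfrac{11}{3}a - \tfrac{2}{5}b → -\tfrac{12}{5}b^{3} + \tfrac{34}{15}ab - \tfrac{16}{5}b^{2} - \tfrac{11}{3}a + \tfrac{42}{5}b
  leading term b^{3}: no divisor's leading term divides it; move -\tfrac{12}{5}b^{3} to the remainder.
  leading term ab: subtract (\tfrac{34}{45})·f_1 from \tfrac{34}{15}ab - \tfrac{16}{5}b^{2} - \tfrac{11}{3}a + \tfrac{42}{5}b → -\tfrac{82}{15}b^{2} - \tfrac{11}{3}a + \tfrac{62}{9}b + \tfrac{374}{45}
  leading term b^{2}: no divisor's leading term divides it; move -\tfrac{82}{15}b^{2} to the remainder.
  leading term a: no divisor's leading term divides it; move -\tfrac{11}{3}a to the remainder.
  leading term b: no divisor's leading term divides it; move \tfrac{62}{9}b to the remainder.
  leading term 1: no divisor's leading term divides it; move \tfrac{374}{45} to the remainder.
  remainder -\tfrac{12}{5}b^{3} - \tfrac{82}{15}b^{2} - \tfrac{11}{3}a + \tfrac{62}{9}b + \tfrac{374}{45} ≠ 0; add h_3 = -\tfrac{12}{5}b^{3} - \tfrac{82}{15}b^{2} - \tfrac{11}{3}a + \tfrac{62}{9}b + \tfrac{374}{45} to the basis.

The other S-polynomials (S(f_1,h_3), S(f_2,h_3)) all reduce to 0 modulo the current basis, so we have a Gröbner basis.
Inter-reduce: drop elements whose leading term is divisible by another's, tail-reduce, and make monic.
Reduced Gröbner basis: {b^{3} + \tfrac{41}{18}b^{2} + \tfrac{55}{36}a - \tfrac{155}{54}b - \tfrac{187}{54}, a^{2} + \tfrac{7}{5}b^{2} - \tfrac{8}{5}a + \tfrac{38}{15}b - \tfrac{71}{15}, ab + b^{2} + \tfrac{2}{3}b - \tfrac{11}{3}}.
Label its elements g_1 = b^{3} + \tfrac{41}{18}b^{2} + \tfrac{55}{36}a - \tfrac{155}{54}b - \tfrac{187}{54}, g_2 = a^{2} + \tfrac{7}{5}b^{2} - \tfrac{8}{5}a + \tfrac{38}{15}b - \tfrac{71}{15}, g_3 = ab + b^{2} + \tfrac{2}{3}b - \tfrac{11}{3}.

Reduce p = 12a^{2} + \tfrac{49}{5}b^{2} - \tfrac{111}{5}a + \tfrac{152}{5}b - \tfrac{274}{5} modulo G:
  leading term a^{2}: subtract (12)·g_2 from 12a^{2} + \tfrac{49}{5}b^{2} - \tfrac{111}{5}a + \tfrac{152}{5}b - \tfrac{274}{5} → -7b^{2} - 3a + 2
  leading term b^{2}: no divisor's leading term divides it; move -7b^{2} to the remainder.
  leading term a: no divisor's leading term divides it; move -3a to the remainder.
  leading term 1: no divisor's leading term divides it; move 2 to the remainder.
  normal form = -7b^{2} - 3a + 2.
The normal form is nonzero, so p ∉ I. Since p minus its normal form lies in I, I + (p) = I + (r) where r = -7b^{2} - 3a + 2; decide whether this ideal is the whole ring.
Run Buchberger on G together with r (pairs among the g_i already reduce to 0 since G is a Gröbner basis):
g_1 = b^{3} + \tfrac{41}{18}b^{2} + \tfrac{55}{36}a - \tfrac{155}{54}b - \tfrac{187}{54}, LT = b^{3}.
g_2 = a^{2} + \tfrac{7}{5}b^{2} - \tfrac{8}{5}a + \tfrac{38}{15}b - \tfrac{71}{15}, LT = a^{2}.
g_3 = ab + b^{2} + \tfrac{2}{3}b - \tfrac{11}{3}, LT = ab.
r = -7b^{2} - 3a + 2, LT = b^{2}.

S(g_1,r): lcm = b^{3}. S = -\tfrac{3}{7}ab + \tfrac{41}{18}b^{2} + \tfrac{55}{36}a - \tfrac{977}{378}b - \tfrac{187}{54}.
  leading term ab: subtract (-\tfrac{3}{7})·g_3 from -\tfrac{3}{7}ab + \tfrac{41}{18}b^{2} + \tfrac{55}{36}a - \tfrac{977}{378}b - \tfrac{187}{54} → \tfrac{341}{126}b^{2} + \tfrac{55}{36}a - \tfrac{869}{378}b - \tfrac{1903}{378}
  leading term b^{2}: subtract (-\tfrac{341}{882})·r from \tfrac{341}{126}b^{2} + \tfrac{55}{36}a - \tfrac{869}{378}b - \tfrac{1903}{378} → \tfrac{649}{1764}a - \tfrac{869}{378}b - \tfrac{11275}{2646}
  leading term a: no divisor's leading term divides it; move \tfrac{649}{1764}a to the remainder.
  leading term b: no divisor's leading term divides it; move -\tfrac{869}{378}b to the remainder.
  leading term 1: no divisor's leading term divides it; move -\tfrac{11275}{2646} to the remainder.
  remainder \tfrac{649}{1764}a - \tfrac{869}{378}b - \tfrac{11275}{2646} ≠ 0; add m_5 = \tfrac{649}{1764}a - \tfrac{869}{378}b - \tfrac{11275}{2646} to the basis.

S(g_3,r): lcm = ab^{2}. S = b^{3} - \tfrac{3}{7}a^{2} + \tfrac{2}{3}b^{2} + \tfrac{2}{7}a - \tfrac{11}{3}b.
  leading term b^{3}: subtract (1)·g_1 from b^{3} - \tfrac{3}{7}a^{2} + \tfrac{2}{3}b^{2} + \tfrac{2}{7}a - \tfrac{11}{3}b → -\tfrac{3}{7}a^{2} - \tfrac{29}{18}b^{2} - \tfrac{313}{252}a - \tfrac{43}{54}b + \tfrac{187}{54}
  leading term a^{2}: subtract (-\tfrac{3}{7})·g_2 from -\tfrac{3}{7}a^{2} - \tfrac{29}{18}b^{2} - \tfrac{313}{252}a - \tfrac{43}{54}b + \tfrac{187}{54} → -\tfrac{91}{90}b^{2} - \tfrac{347}{180}a + \tfrac{547}{1890}b + \tfrac{2711}{1890}
  leading term b^{2}: subtract (\tfrac{13}{90})·r from -\tfrac{91}{90}b^{2} - \tfrac{347}{180}a + \tfrac{547}{1890}b + \tfrac{2711}{1890} → -\tfrac{269}{180}a + \tfrac{547}{1890}b + \tfrac{433}{378}
  leading term a: subtract (-\tfrac{13181}{3245})·m_5 from -\tfrac{269}{180}a + \tfrac{547}{1890}b + \tfrac{433}{378} → -\tfrac{56057}{6195}b - \tfrac{20026}{1239}
  leading term b: no divisor's leading term divides it; move -\tfrac{56057}{6195}b to the remainder.
  leading term 1: no divisor's leading term divides it; move -\tfrac{20026}{1239} to the remainder.
  remainder -\tfrac{56057}{6195}b - \tfrac{20026}{1239} ≠ 0; add m_6 = -\tfrac{56057}{6195}b - \tfrac{20026}{1239} to the basis.

S(g_2,m_5): lcm = a^{2}. S = \tfrac{1106}{177}ab + \tfrac{7}{5}b^{2} + \tfrac{8834}{885}a + \tfrac{38}{15}b - \tfrac{71}{15}.
  leading term ab: subtract (\tfrac{1106}{177})·g_3 from \tfrac{1106}{177}ab + \tfrac{7}{5}b^{2} + \tfrac{8834}{885}a + \tfrac{38}{15}b - \tfrac{71}{15} → -\tfrac{4291}{885}b^{2} + \tfrac{8834}{885}a - \tfrac{4334}{2655}b + \tfrac{48263}{2655}
  leading term b^{2}: subtract (\tfrac{613}{885})·r from -\tfrac{4291}{885}b^{2} + \tfrac{8834}{885}a - \tfrac{4334}{2655}b + \tfrac{48263}{2655} → \tfrac{10673}{885}a - \tfrac{4334}{2655}b + \tfrac{8917}{531}
  leading term a: subtract (\tfrac{6275724}{191455})·m_5 from \tfrac{10673}{885}a - \tfrac{4334}{2655}b + \tfrac{8917}{531} → \tfrac{3849544}{52215}b + \tfrac{1634011}{10443}
  leading term b: subtract (-\tfrac{26946808}{3307363})·m_6 from \tfrac{3849544}{52215}b + \tfrac{1634011}{10443} → \tfrac{245877737}{9922089}
  leading term 1: no divisor's leading term divides it; move \tfrac{245877737}{9922089} to the remainder.
  remainder \tfrac{245877737}{9922089} ≠ 0; add m_7 = \tfrac{245877737}{9922089} to the basis.

The other S-polynomials (S(g_1,g_2), S(g_1,g_3), S(g_2,g_3), S(g_2,r), S(g_1,m_5), S(g_3,m_5), S(r,m_5), S(g_1,m_6), S(g_2,m_6), S(g_3,m_6), S(r,m_6), S(m_5,m_6), S(g_1,m_7), S(g_2,m_7), S(g_3,m_7), S(r,m_7), S(m_5,m_7), S(m_6,m_7)) all reduce to 0 modulo the current basis, so we have a Gröbner basis.
Inter-reduce: drop elements whose leading term is divisible by another's, tail-reduce, and make monic.
Reduced Gröbner basis: {1}.
The reduced Gröbner basis of I + (p) is {1}: the ideal is the whole ring, so the enlarged system has no common solution — adjoining p is inconsistent.

The remainder on division by a Gröbner basis is unique — it is the normal form.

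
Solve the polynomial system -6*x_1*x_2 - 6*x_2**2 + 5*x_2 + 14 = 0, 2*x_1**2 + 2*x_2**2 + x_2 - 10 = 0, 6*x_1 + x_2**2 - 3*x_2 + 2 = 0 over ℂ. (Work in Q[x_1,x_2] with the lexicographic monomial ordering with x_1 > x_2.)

{(0, 2)}

Compute a lex Gröbner basis by Buchberger's algorithm.
f_1 = -6*x_1*x_2 - 6*x_2**2 + 5*x_2 + 14, LT = x_1*x_2.
f_2 = 2*x_1**2 + 2*x_2**2 + x_2 - 10, LT = x_1**2.
f_3 = 6*x_1 + x_2**2 - 3*x_2 + 2, LT = x_1.

S(f_1,f_2): lcm = x_1**2*x_2. S = x_1*x_2**2 - 5/6*x_1*x_2 - 7/3*x_1 - x_2**3 - 1/2*x_2**2 + 5*x_2.
  leading term x_1*x_2**2: subtract (-1/6*x_2)·f_1 from x_1*x_2**2 - 5/6*x_1*x_2 - 7/3*x_1 - x_2**3 - 1/2*x_2**2 + 5*x_2 → -5/6*x_1*x_2 - 7/3*x_1 - 2*x_2**3 + 1/3*x_2**2 + 22/3*x_2
  leading term x_1*x_2: subtract (5/36)·f_1 from -5/6*x_1*x_2 - 7/3*x_1 - 2*x_2**3 + 1/3*x_2**2 + 22/3*x_2 → -7/3*x_1 - 2*x_2**3 + 7/6*x_2**2 + 239/36*x_2 - 35/18
  leading term x_1: subtract (-7/18)·f_3 from -7/3*x_1 - 2*x_2**3 + 7/6*x_2**2 + 239/36*x_2 - 35/18 → -2*x_2**3 + 14/9*x_2**2 + 197/36*x_2 - 7/6
  leading term x_2**3: no divisor's leading term divides it; move -2*x_2**3 to the remainder.
  leading term x_2**2: no divisor's leading term divides it; move 14/9*x_2**2 to the remainder.
  leading term x_2: no divisor's leading term divides it; move 197/36*x_2 to the remainder.
  leading term 1: no divisor's leading term divides it; move -7/6 to the remainder.
  remainder -2*x_2**3 + 14/9*x_2**2 + 197/36*x_2 - 7/6 ≠ 0; add h_4 = -2*x_2**3 + 14/9*x_2**2 + 197/36*x_2 - 7/6 to the basis.

S(f_1,f_3): lcm = x_1*x_2. S = -1/6*x_2**3 + 3/2*x_2**2 - 7/6*x_2 - 7/3.
  leading term x_2**3: subtract (1/12)·h_4 from -1/6*x_2**3 + 3/2*x_2**2 - 7/6*x_2 - 7/3 → 37/27*x_2**2 - 701/432*x_2 - 161/72
  leading term x_2**2: no divisor's leading term divides it; move 37/27*x_2**2 to the remainder.
  leading term x_2: no divisor's leading term divides it; move -701/432*x_2 to the remainder.
  leading term 1: no divisor's leading term divides it; move -161/72 to the remainder.
  remainder 37/27*x_2**2 - 701/432*x_2 - 161/72 ≠ 0; add h_5 = 37/27*x_2**2 - 701/432*x_2 - 161/72 to the basis.

S(f_2,f_3): lcm = x_1**2. S = -1/6*x_1*x_2**2 + 1/2*x_1*x_2 - 1/3*x_1 + x_2**2 + 1/2*x_2 - 5.
  leading term x_1*x_2**2: subtract (1/36*x_2)·f_1 from -1/6*x_1*x_2**2 + 1/2*x_1*x_2 - 1/3*x_1 + x_2**2 + 1/2*x_2 - 5 → 1/2*x_1*x_2 - 1/3*x_1 + 1/6*x_2**3 + 31/36*x_2**2 + 1/9*x_2 - 5
  leading term x_1*x_2: subtract (-1/12)·f_1 from 1/2*x_1*x_2 - 1/3*x_1 + 1/6*x_2**3 + 31/36*x_2**2 + 1/9*x_2 - 5 → -1/3*x_1 + 1/6*x_2**3 + 13/36*x_2**2 + 19/36*x_2 - 23/6
  leading term x_1: subtract (-1/18)·f_3 from -1/3*x_1 + 1/6*x_2**3 + 13/36*x_2**2 + 19/36*x_2 - 23/6 → 1/6*x_2**3 + 5/12*x_2**2 + 13/36*x_2 - 67/18
  leading term x_2**3: subtract (-1/12)·h_4 from 1/6*x_2**3 + 5/12*x_2**2 + 13/36*x_2 - 67/18 → 59/108*x_2**2 + 353/432*x_2 - 275/72
  leading term x_2**2: subtract (59/148)·h_5 from 59/108*x_2**2 + 353/432*x_2 - 275/72 → 31201/21312*x_2 - 31201/10656
  leading term x_2: no divisor's leading term divides it; move 31201/21312*x_2 to the remainder.
  leading term 1: no divisor's leading term divides it; move -31201/10656 to the remainder.
  remainder 31201/21312*x_2 - 31201/10656 ≠ 0; add h_6 = 31201/21312*x_2 - 31201/10656 to the basis.

S(f_1,h_4): lcm = x_1*x_2**3. S = 7/9*x_1*x_2**2 + 197/72*x_1*x_2 - 7/12*x_1 + x_2**4 - 5/6*x_2**3 - 7/3*x_2**2.
  leading term x_1*x_2**2: subtract (-7/54*x_2)·f_1 from 7/9*x_1*x_2**2 + 197/72*x_1*x_2 - 7/12*x_1 + x_2**4 - 5/6*x_2**3 - 7/3*x_2**2 → 197/72*x_1*x_2 - 7/12*x_1 + x_2**4 - 29/18*x_2**3 - 91/54*x_2**2 + 49/27*x_2
  leading term x_1*x_2: subtract (-197/432)·f_1 from 197/72*x_1*x_2 - 7/12*x_1 + x_2**4 - 29/18*x_2**3 - 91/54*x_2**2 + 49/27*x_2 → -7/12*x_1 + x_2**4 - 29/18*x_2**3 - 955/216*x_2**2 + 1769/432*x_2 + 1379/216
  leading term x_1: subtract (-7/72)·f_3 from -7/12*x_1 + x_2**4 - 29/18*x_2**3 - 955/216*x_2**2 + 1769/432*x_2 + 1379/216 → x_2**4 - 29/18*x_2**3 - 467/108*x_2**2 + 1643/432*x_2 + 1421/216
  leading term x_2**4: subtract (-1/2*x_2)·h_4 from x_2**4 - 29/18*x_2**3 - 467/108*x_2**2 + 1643/432*x_2 + 1421/216 → -5/6*x_2**3 - 343/216*x_2**2 + 1391/432*x_2 + 1421/216
  leading term x_2**3: subtract (5/12)·h_4 from -5/6*x_2**3 - 343/216*x_2**2 + 1391/432*x_2 + 1421/216 → -161/72*x_2**2 + 203/216*x_2 + 763/108
  leading term x_2**2: subtract (-483/296)·h_5 from -161/72*x_2**2 + 203/216*x_2 + 763/108 → -218407/127872*x_2 + 218407/63936
  leading term x_2: subtract (-7/6)·h_6 from -218407/127872*x_2 + 218407/63936 → 0
  remainder 0.

S(f_2,h_4): leading monomials are coprime, so the S-polynomial reduces to 0 (Buchberger's first criterion).
S(f_3,h_4): leading monomials are coprime, so the S-polynomial reduces to 0 (Buchberger's first criterion).
S(f_1,h_5): lcm = x_1*x_2**2. S = 701/592*x_1*x_2 + 483/296*x_1 + x_2**3 - 5/6*x_2**2 - 7/3*x_2.
  leading term x_1*x_2: subtract (-701/3552)·f_1 from 701/592*x_1*x_2 + 483/296*x_1 + x_2**3 - 5/6*x_2**2 - 7/3*x_2 → 483/296*x_1 + x_2**3 - 3583/1776*x_2**2 - 4783/3552*x_2 + 4907/1776
  leading term x_1: subtract (161/592)·f_3 from 483/296*x_1 + x_2**3 - 3583/1776*x_2**2 - 4783/3552*x_2 + 4907/1776 → x_2**3 - 2033/888*x_2**2 - 1885/3552*x_2 + 3941/1776
  leading term x_2**3: subtract (-1/2)·h_4 from x_2**3 - 2033/888*x_2**2 - 1885/3552*x_2 + 3941/1776 → -4027/2664*x_2**2 + 23501/10656*x_2 + 2905/1776
  leading term x_2**2: subtract (-12081/10952)·h_5 from -4027/2664*x_2**2 + 23501/10656*x_2 + 2905/1776 → 218407/525696*x_2 - 218407/262848
  leading term x_2: subtract (21/74)·h_6 from 218407/525696*x_2 - 218407/262848 → 0
  remainder 0.

S(f_2,h_5): leading monomials are coprime, so the S-polynomial reduces to 0 (Buchberger's first criterion).
S(f_3,h_5): leading monomials are coprime, so the S-polynomial reduces to 0 (Buchberger's first criterion).
S(h_4,h_5): lcm = x_2**3. S = 2165/5328*x_2**2 - 1471/1332*x_2 + 7/12.
  leading term x_2**2: subtract (6495/21904)·h_5 from 2165/5328*x_2**2 - 1471/1332*x_2 + 7/12 → -218407/350464*x_2 + 218407/175232
  leading term x_2: subtract (-63/148)·h_6 from -218407/350464*x_2 + 218407/175232 → 0
  remainder 0.

S(f_1,h_6): lcm = x_1*x_2. S = 2*x_1 + x_2**2 - 5/6*x_2 - 7/3.
  leading term x_1: subtract (1/3)·f_3 from 2*x_1 + x_2**2 - 5/6*x_2 - 7/3 → 2/3*x_2**2 + 1/6*x_2 - 3
  leading term x_2**2: subtract (18/37)·h_5 from 2/3*x_2**2 + 1/6*x_2 - 3 → 283/296*x_2 - 283/148
  leading term x_2: subtract (20376/31201)·h_6 from 283/296*x_2 - 283/148 → 0
  remainder 0.

S(f_2,h_6): leading monomials are coprime, so the S-polynomial reduces to 0 (Buchberger's first criterion).
S(f_3,h_6): leading monomials are coprime, so the S-polynomial reduces to 0 (Buchberger's first criterion).
S(h_4,h_6): lcm = x_2**3. S = 11/9*x_2**2 - 197/72*x_2 + 7/12.
  leading term x_2**2: subtract (33/37)·h_5 from 11/9*x_2**2 - 197/72*x_2 + 7/12 → -763/592*x_2 + 763/296
  leading term x_2: subtract (-27468/31201)·h_6 from -763/592*x_2 + 763/296 → 0
  remainder 0.

S(h_5,h_6): lcm = x_2**2. S = 483/592*x_2 - 483/296.
  leading term x_2: subtract (17388/31201)·h_6 from 483/592*x_2 - 483/296 → 0
  remainder 0.

Every S-polynomial of the final basis reduces to 0, so we have a Gröbner basis.
Inter-reduce: drop elements whose leading term is divisible by another's, tail-reduce, and make monic.
Reduced Gröbner basis: {x_1, x_2 - 2}.

The lex basis is triangular: the last element involves only x_2. Solving x_2 - 2 = 0 gives x_2 ∈ {2}; substituting each value into the earlier elements determines the remaining variables.
  x_2 = 2: the earlier basis element becomes x_1 = 0, giving x_1 = 0 — point (0, 2).
Substituting each solution back into the original system confirms all equations vanish.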